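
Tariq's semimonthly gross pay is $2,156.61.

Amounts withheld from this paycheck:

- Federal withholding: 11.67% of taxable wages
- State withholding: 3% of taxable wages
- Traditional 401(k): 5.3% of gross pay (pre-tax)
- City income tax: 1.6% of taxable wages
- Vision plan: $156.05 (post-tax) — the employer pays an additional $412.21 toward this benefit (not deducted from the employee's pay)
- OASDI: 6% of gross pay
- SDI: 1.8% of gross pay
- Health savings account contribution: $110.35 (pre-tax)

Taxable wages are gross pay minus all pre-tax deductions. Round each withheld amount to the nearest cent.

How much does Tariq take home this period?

$1,293.36

Traditional 401(k): $2,156.61 × 0.053 = $114.30
Health savings account contribution: $110.35
Pre-tax total = $114.30 + $110.35 = $224.65
Taxable wages = $2,156.61 − $224.65 = $1,931.96
State withholding: $1,931.96 × 0.03 = $57.96
City income tax: $1,931.96 × 0.016 = $30.91
Federal withholding: $1,931.96 × 0.1167 = $225.46
OASDI: $2,156.61 × 0.06 = $129.40
SDI: $2,156.61 × 0.018 = $38.82
Vision plan: $156.05
(Employer's $412.21 toward vision plan is not withheld from the employee.)
Total deductions = $114.30 + $110.35 + $57.96 + $30.91 + $225.46 + $129.40 + $38.82 + $156.05 = $863.25
Net pay = $2,156.61 − $863.25 = $1,293.36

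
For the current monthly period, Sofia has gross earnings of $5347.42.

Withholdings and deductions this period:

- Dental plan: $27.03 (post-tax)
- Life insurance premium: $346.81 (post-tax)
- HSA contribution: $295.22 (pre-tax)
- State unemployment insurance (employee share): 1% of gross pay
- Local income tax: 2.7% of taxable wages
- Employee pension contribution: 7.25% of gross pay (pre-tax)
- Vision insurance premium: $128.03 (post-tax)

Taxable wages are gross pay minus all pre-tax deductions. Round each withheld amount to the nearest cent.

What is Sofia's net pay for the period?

HSA contribution: $295.22
Employee pension contribution: $5347.42 × 0.0725 = $387.69
Pre-tax total = $295.22 + $387.69 = $682.91
Taxable wages = $5347.42 − $682.91 = $4664.51
Local income tax: $4664.51 × 0.027 = $125.94
State unemployment insurance (employee share): $5347.42 × 0.01 = $53.47
Dental plan: $27.03
Vision insurance premium: $128.03
Life insurance premium: $346.81
Total deductions = $295.22 + $387.69 + $125.94 + $53.47 + $27.03 + $128.03 + $346.81 = $1364.19
Net pay = $5347.42 − $1364.19 = $3983.23

$3983.23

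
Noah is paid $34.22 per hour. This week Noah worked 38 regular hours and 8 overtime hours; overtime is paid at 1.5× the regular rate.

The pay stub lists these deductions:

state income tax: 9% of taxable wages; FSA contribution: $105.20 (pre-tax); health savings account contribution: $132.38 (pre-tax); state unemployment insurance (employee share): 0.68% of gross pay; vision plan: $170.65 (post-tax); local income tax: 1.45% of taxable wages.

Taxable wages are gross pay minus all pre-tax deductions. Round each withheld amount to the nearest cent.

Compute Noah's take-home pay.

Regular pay: 38 × $34.22 = $1300.36
Overtime pay: 8 × $34.22 × 1.5 = $410.64
Gross pay = $1300.36 + $410.64 = $1711.00
Health savings account contribution: $132.38
FSA contribution: $105.20
Pre-tax total = $132.38 + $105.20 = $237.58
Taxable wages = $1711.00 − $237.58 = $1473.42
State income tax: $1473.42 × 0.09 = $132.61
Local income tax: $1473.42 × 0.0145 = $21.36
State unemployment insurance (employee share): $1711.00 × 0.0068 = $11.63
Vision plan: $170.65
Total deductions = $132.38 + $105.20 + $132.61 + $21.36 + $11.63 + $170.65 = $573.83
Net pay = $1711.00 − $573.83 = $1137.17

$1137.17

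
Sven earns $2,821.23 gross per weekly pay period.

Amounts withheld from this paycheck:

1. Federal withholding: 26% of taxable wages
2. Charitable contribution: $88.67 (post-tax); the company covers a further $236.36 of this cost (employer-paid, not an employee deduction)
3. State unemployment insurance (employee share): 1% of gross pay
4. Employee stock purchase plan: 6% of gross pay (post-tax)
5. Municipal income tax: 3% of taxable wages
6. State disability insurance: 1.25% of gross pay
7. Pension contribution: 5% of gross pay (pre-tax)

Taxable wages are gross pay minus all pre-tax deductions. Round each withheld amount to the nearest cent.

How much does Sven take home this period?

Pension contribution: $2,821.23 × 0.05 = $141.06
Taxable wages = $2,821.23 − $141.06 = $2,680.17
Federal withholding: $2,680.17 × 0.26 = $696.84
Municipal income tax: $2,680.17 × 0.03 = $80.41
State unemployment insurance (employee share): $2,821.23 × 0.01 = $28.21
State disability insurance: $2,821.23 × 0.0125 = $35.27
Employee stock purchase plan: $2,821.23 × 0.06 = $169.27
Charitable contribution: $88.67
(Employer's $236.36 toward charitable contribution is not withheld from the employee.)
Total deductions = $141.06 + $696.84 + $80.41 + $28.21 + $35.27 + $169.27 + $88.67 = $1,239.73
Net pay = $2,821.23 − $1,239.73 = $1,581.50

$1,581.50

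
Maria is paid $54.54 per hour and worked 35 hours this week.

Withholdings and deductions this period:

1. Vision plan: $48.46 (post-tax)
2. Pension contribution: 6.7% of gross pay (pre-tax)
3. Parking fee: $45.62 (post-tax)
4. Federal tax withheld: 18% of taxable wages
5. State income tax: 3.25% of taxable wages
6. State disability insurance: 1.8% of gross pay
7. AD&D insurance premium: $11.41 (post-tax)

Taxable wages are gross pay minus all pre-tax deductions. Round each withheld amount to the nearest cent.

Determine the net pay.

$1,262.69

Gross pay: 35 × $54.54 = $1,908.90
Pension contribution: $1,908.90 × 0.067 = $127.90
Taxable wages = $1,908.90 − $127.90 = $1,781.00
State income tax: $1,781.00 × 0.0325 = $57.88
Federal tax withheld: $1,781.00 × 0.18 = $320.58
State disability insurance: $1,908.90 × 0.018 = $34.36
Parking fee: $45.62
AD&D insurance premium: $11.41
Vision plan: $48.46
Total deductions = $127.90 + $57.88 + $320.58 + $34.36 + $45.62 + $11.41 + $48.46 = $646.21
Net pay = $1,908.90 − $646.21 = $1,262.69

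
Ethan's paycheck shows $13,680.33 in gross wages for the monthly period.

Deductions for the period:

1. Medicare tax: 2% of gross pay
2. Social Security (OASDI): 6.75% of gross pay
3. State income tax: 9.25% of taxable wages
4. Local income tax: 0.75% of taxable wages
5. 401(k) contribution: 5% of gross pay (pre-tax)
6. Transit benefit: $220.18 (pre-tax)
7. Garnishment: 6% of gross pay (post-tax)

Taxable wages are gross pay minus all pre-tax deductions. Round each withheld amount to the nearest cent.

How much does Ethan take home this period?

$9,480.67

401(k) contribution: $13,680.33 × 0.05 = $684.02
Transit benefit: $220.18
Pre-tax total = $684.02 + $220.18 = $904.20
Taxable wages = $13,680.33 − $904.20 = $12,776.13
State income tax: $12,776.13 × 0.0925 = $1,181.79
Local income tax: $12,776.13 × 0.0075 = $95.82
Medicare tax: $13,680.33 × 0.02 = $273.61
Social Security (OASDI): $13,680.33 × 0.0675 = $923.42
Garnishment: $13,680.33 × 0.06 = $820.82
Total deductions = $684.02 + $220.18 + $1,181.79 + $95.82 + $273.61 + $923.42 + $820.82 = $4,199.66
Net pay = $13,680.33 − $4,199.66 = $9,480.67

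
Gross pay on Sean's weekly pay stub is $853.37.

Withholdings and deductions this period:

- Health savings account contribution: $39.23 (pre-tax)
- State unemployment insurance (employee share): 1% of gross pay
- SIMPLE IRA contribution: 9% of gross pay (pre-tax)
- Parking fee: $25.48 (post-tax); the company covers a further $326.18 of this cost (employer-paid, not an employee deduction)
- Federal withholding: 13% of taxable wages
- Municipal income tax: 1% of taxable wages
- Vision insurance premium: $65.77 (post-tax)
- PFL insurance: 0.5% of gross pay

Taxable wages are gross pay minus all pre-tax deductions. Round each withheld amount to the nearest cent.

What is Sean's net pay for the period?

$530.07

SIMPLE IRA contribution: $853.37 × 0.09 = $76.80
Health savings account contribution: $39.23
Pre-tax total = $76.80 + $39.23 = $116.03
Taxable wages = $853.37 − $116.03 = $737.34
Municipal income tax: $737.34 × 0.01 = $7.37
Federal withholding: $737.34 × 0.13 = $95.85
State unemployment insurance (employee share): $853.37 × 0.01 = $8.53
PFL insurance: $853.37 × 0.005 = $4.27
Vision insurance premium: $65.77
Parking fee: $25.48
(Employer's $326.18 toward parking fee is not withheld from the employee.)
Total deductions = $76.80 + $39.23 + $7.37 + $95.85 + $8.53 + $4.27 + $65.77 + $25.48 = $323.30
Net pay = $853.37 − $323.30 = $530.07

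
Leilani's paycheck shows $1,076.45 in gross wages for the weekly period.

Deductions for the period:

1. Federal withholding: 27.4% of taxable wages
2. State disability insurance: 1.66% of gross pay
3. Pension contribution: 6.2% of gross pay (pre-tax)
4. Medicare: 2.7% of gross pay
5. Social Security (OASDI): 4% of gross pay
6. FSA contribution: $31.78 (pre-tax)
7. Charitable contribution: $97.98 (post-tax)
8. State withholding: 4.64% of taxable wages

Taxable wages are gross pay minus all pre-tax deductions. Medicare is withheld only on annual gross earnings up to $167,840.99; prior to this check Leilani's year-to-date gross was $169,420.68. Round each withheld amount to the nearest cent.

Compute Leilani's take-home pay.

FSA contribution: $31.78
Pension contribution: $1,076.45 × 0.062 = $66.74
Pre-tax total = $31.78 + $66.74 = $98.52
Taxable wages = $1,076.45 − $98.52 = $977.93
Federal withholding: $977.93 × 0.274 = $267.95
State withholding: $977.93 × 0.0464 = $45.38
State disability insurance: $1,076.45 × 0.0166 = $17.87
Social Security (OASDI): $1,076.45 × 0.04 = $43.06
Medicare: annual cap $167,840.99 already reached (YTD $169,420.68), so $0.00
Charitable contribution: $97.98
Total deductions = $31.78 + $66.74 + $267.95 + $45.38 + $17.87 + $43.06 + $0.00 + $97.98 = $570.76
Net pay = $1,076.45 − $570.76 = $505.69

$505.69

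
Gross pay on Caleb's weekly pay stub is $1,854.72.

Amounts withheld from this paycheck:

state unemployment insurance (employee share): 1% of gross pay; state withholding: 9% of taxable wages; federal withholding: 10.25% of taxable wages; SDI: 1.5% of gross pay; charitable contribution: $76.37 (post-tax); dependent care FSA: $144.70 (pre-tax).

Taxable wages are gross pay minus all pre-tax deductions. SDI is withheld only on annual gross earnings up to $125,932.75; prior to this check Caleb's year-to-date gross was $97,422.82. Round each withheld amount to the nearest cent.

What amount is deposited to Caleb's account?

$1,258.10

Dependent care FSA: $144.70
Taxable wages = $1,854.72 − $144.70 = $1,710.02
State withholding: $1,710.02 × 0.09 = $153.90
Federal withholding: $1,710.02 × 0.1025 = $175.28
State unemployment insurance (employee share): $1,854.72 × 0.01 = $18.55
SDI: cap not yet reached, full $1,854.72 is subject → $1,854.72 × 0.015 = $27.82
Charitable contribution: $76.37
Total deductions = $144.70 + $153.90 + $175.28 + $18.55 + $27.82 + $76.37 = $596.62
Net pay = $1,854.72 − $596.62 = $1,258.10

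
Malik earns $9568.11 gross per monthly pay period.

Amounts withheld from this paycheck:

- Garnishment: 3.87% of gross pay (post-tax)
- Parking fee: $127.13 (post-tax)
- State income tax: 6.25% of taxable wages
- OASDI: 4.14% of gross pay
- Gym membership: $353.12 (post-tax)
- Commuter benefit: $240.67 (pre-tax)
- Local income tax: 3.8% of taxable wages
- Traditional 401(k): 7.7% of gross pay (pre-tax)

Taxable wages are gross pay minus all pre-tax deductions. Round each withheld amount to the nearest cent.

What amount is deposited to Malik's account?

Traditional 401(k): $9568.11 × 0.077 = $736.74
Commuter benefit: $240.67
Pre-tax total = $736.74 + $240.67 = $977.41
Taxable wages = $9568.11 − $977.41 = $8590.70
State income tax: $8590.70 × 0.0625 = $536.92
Local income tax: $8590.70 × 0.038 = $326.45
OASDI: $9568.11 × 0.0414 = $396.12
Gym membership: $353.12
Garnishment: $9568.11 × 0.0387 = $370.29
Parking fee: $127.13
Total deductions = $736.74 + $240.67 + $536.92 + $326.45 + $396.12 + $353.12 + $370.29 + $127.13 = $3087.44
Net pay = $9568.11 − $3087.44 = $6480.67

$6480.67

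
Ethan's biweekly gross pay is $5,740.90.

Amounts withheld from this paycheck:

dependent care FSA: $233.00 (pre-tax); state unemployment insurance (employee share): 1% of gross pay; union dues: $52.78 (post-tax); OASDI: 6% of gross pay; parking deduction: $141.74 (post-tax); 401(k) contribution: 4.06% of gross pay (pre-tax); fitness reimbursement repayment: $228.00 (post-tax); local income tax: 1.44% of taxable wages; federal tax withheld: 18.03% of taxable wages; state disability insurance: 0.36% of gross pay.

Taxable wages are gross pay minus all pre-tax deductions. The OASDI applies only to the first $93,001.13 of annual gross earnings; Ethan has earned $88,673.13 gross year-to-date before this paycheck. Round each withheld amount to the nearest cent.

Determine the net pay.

$3,487.53

401(k) contribution: $5,740.90 × 0.0406 = $233.08
Dependent care FSA: $233.00
Pre-tax total = $233.08 + $233.00 = $466.08
Taxable wages = $5,740.90 − $466.08 = $5,274.82
Local income tax: $5,274.82 × 0.0144 = $75.96
Federal tax withheld: $5,274.82 × 0.1803 = $951.05
State unemployment insurance (employee share): $5,740.90 × 0.01 = $57.41
State disability insurance: $5,740.90 × 0.0036 = $20.67
OASDI: only $93,001.13 − $88,673.13 = $4,328.00 of this check is subject → $4,328.00 × 0.06 = $259.68
Fitness reimbursement repayment: $228.00
Union dues: $52.78
Parking deduction: $141.74
Total deductions = $233.08 + $233.00 + $75.96 + $951.05 + $57.41 + $20.67 + $259.68 + $228.00 + $52.78 + $141.74 = $2,253.37
Net pay = $5,740.90 − $2,253.37 = $3,487.53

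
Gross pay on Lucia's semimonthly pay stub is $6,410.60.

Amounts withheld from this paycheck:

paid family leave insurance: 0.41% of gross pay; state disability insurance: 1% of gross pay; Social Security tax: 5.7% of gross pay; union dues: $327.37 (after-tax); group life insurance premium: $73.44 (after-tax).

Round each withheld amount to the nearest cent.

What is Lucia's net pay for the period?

Social Security tax: $6,410.60 × 0.057 = $365.40
Paid family leave insurance: $6,410.60 × 0.0041 = $26.28
State disability insurance: $6,410.60 × 0.01 = $64.11
Union dues: $327.37
Group life insurance premium: $73.44
Total deductions = $365.40 + $26.28 + $64.11 + $327.37 + $73.44 = $856.60
Net pay = $6,410.60 − $856.60 = $5,554.00

$5,554.00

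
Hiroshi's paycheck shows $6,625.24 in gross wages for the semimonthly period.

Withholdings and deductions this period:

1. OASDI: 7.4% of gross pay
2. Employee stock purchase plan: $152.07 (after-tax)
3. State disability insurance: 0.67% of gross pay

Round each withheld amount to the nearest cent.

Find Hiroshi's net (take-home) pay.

State disability insurance: $6,625.24 × 0.0067 = $44.39
OASDI: $6,625.24 × 0.074 = $490.27
Employee stock purchase plan: $152.07
Total deductions = $44.39 + $490.27 + $152.07 = $686.73
Net pay = $6,625.24 − $686.73 = $5,938.51

$5,938.51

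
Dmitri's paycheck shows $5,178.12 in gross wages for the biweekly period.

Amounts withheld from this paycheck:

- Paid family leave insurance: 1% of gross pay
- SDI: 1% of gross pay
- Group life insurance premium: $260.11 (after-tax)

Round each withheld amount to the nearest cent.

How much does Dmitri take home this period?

$4,814.45

Paid family leave insurance: $5,178.12 × 0.01 = $51.78
SDI: $5,178.12 × 0.01 = $51.78
Group life insurance premium: $260.11
Total deductions = $51.78 + $51.78 + $260.11 = $363.67
Net pay = $5,178.12 − $363.67 = $4,814.45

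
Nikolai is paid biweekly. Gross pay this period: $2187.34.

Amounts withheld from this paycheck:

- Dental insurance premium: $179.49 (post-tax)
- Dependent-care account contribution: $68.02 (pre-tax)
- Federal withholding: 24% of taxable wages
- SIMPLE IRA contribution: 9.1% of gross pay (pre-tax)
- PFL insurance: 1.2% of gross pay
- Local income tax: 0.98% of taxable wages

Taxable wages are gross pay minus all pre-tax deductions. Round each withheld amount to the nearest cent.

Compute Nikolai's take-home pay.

$1234.85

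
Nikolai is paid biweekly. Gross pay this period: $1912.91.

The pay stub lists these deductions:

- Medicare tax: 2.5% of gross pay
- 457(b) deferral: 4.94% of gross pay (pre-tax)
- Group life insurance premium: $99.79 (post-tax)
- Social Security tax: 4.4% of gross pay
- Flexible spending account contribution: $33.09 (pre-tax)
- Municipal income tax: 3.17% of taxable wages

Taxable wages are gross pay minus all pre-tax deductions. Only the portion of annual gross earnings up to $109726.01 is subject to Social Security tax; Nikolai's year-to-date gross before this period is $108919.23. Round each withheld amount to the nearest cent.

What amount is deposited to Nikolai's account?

457(b) deferral: $1912.91 × 0.0494 = $94.50
Flexible spending account contribution: $33.09
Pre-tax total = $94.50 + $33.09 = $127.59
Taxable wages = $1912.91 − $127.59 = $1785.32
Municipal income tax: $1785.32 × 0.0317 = $56.59
Medicare tax: $1912.91 × 0.025 = $47.82
Social Security tax: only $109726.01 − $108919.23 = $806.78 of this check is subject → $806.78 × 0.044 = $35.50
Group life insurance premium: $99.79
Total deductions = $94.50 + $33.09 + $56.59 + $47.82 + $35.50 + $99.79 = $367.29
Net pay = $1912.91 − $367.29 = $1545.62

$1545.62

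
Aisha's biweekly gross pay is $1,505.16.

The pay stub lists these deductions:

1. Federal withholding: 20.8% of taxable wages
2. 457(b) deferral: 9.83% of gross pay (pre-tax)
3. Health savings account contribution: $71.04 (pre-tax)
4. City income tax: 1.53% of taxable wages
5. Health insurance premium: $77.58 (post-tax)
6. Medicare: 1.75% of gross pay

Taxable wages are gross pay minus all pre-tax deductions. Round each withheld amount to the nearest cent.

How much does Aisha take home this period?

Health savings account contribution: $71.04
457(b) deferral: $1,505.16 × 0.0983 = $147.96
Pre-tax total = $71.04 + $147.96 = $219.00
Taxable wages = $1,505.16 − $219.00 = $1,286.16
City income tax: $1,286.16 × 0.0153 = $19.68
Federal withholding: $1,286.16 × 0.208 = $267.52
Medicare: $1,505.16 × 0.0175 = $26.34
Health insurance premium: $77.58
Total deductions = $71.04 + $147.96 + $19.68 + $267.52 + $26.34 + $77.58 = $610.12
Net pay = $1,505.16 − $610.12 = $895.04

$895.04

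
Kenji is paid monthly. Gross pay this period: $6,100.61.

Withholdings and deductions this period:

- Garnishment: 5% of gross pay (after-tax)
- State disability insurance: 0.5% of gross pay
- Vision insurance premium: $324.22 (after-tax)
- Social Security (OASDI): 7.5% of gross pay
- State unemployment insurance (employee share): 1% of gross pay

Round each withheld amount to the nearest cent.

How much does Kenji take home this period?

$4,922.30

State disability insurance: $6,100.61 × 0.005 = $30.50
Social Security (OASDI): $6,100.61 × 0.075 = $457.55
State unemployment insurance (employee share): $6,100.61 × 0.01 = $61.01
Garnishment: $6,100.61 × 0.05 = $305.03
Vision insurance premium: $324.22
Total deductions = $30.50 + $457.55 + $61.01 + $305.03 + $324.22 = $1,178.31
Net pay = $6,100.61 − $1,178.31 = $4,922.30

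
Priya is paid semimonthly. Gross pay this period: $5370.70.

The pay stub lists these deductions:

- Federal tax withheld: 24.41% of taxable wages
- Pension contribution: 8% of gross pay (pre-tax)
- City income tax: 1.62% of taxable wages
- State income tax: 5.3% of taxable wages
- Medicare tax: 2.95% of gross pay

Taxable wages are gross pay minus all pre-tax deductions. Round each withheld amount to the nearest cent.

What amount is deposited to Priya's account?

Pension contribution: $5370.70 × 0.08 = $429.66
Taxable wages = $5370.70 − $429.66 = $4941.04
Federal tax withheld: $4941.04 × 0.2441 = $1206.11
State income tax: $4941.04 × 0.053 = $261.88
City income tax: $4941.04 × 0.0162 = $80.04
Medicare tax: $5370.70 × 0.0295 = $158.44
Total deductions = $429.66 + $1206.11 + $261.88 + $80.04 + $158.44 = $2136.13
Net pay = $5370.70 − $2136.13 = $3234.57

$3234.57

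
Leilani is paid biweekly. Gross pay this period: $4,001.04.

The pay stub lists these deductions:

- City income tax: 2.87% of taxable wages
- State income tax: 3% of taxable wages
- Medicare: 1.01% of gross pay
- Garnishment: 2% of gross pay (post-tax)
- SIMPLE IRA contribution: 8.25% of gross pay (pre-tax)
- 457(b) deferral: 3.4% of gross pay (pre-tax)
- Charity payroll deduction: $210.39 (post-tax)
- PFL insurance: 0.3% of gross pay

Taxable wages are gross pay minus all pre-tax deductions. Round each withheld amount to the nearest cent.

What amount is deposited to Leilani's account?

$2,984.59

SIMPLE IRA contribution: $4,001.04 × 0.0825 = $330.09
457(b) deferral: $4,001.04 × 0.034 = $136.04
Pre-tax total = $330.09 + $136.04 = $466.13
Taxable wages = $4,001.04 − $466.13 = $3,534.91
City income tax: $3,534.91 × 0.0287 = $101.45
State income tax: $3,534.91 × 0.03 = $106.05
PFL insurance: $4,001.04 × 0.003 = $12.00
Medicare: $4,001.04 × 0.0101 = $40.41
Garnishment: $4,001.04 × 0.02 = $80.02
Charity payroll deduction: $210.39
Total deductions = $330.09 + $136.04 + $101.45 + $106.05 + $12.00 + $40.41 + $80.02 + $210.39 = $1,016.45
Net pay = $4,001.04 − $1,016.45 = $2,984.59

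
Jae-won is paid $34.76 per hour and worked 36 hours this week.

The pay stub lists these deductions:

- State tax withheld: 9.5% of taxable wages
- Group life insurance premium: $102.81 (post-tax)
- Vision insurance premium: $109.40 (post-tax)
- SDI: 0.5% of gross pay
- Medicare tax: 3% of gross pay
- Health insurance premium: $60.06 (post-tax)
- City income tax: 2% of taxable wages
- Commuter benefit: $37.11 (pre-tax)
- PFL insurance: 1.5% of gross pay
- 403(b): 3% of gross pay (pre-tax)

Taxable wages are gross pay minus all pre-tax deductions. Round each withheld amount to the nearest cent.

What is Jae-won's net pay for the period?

$706.55

Gross pay: 36 × $34.76 = $1,251.36
403(b): $1,251.36 × 0.03 = $37.54
Commuter benefit: $37.11
Pre-tax total = $37.54 + $37.11 = $74.65
Taxable wages = $1,251.36 − $74.65 = $1,176.71
City income tax: $1,176.71 × 0.02 = $23.53
State tax withheld: $1,176.71 × 0.095 = $111.79
SDI: $1,251.36 × 0.005 = $6.26
PFL insurance: $1,251.36 × 0.015 = $18.77
Medicare tax: $1,251.36 × 0.03 = $37.54
Vision insurance premium: $109.40
Group life insurance premium: $102.81
Health insurance premium: $60.06
Total deductions = $37.54 + $37.11 + $23.53 + $111.79 + $6.26 + $18.77 + $37.54 + $109.40 + $102.81 + $60.06 = $544.81
Net pay = $1,251.36 − $544.81 = $706.55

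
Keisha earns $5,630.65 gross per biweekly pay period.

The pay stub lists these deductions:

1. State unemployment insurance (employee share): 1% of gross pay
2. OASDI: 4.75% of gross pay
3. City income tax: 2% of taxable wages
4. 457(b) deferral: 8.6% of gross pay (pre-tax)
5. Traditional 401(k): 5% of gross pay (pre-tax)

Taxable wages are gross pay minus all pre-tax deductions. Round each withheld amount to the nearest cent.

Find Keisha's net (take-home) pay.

$4,443.81

Traditional 401(k): $5,630.65 × 0.05 = $281.53
457(b) deferral: $5,630.65 × 0.086 = $484.24
Pre-tax total = $281.53 + $484.24 = $765.77
Taxable wages = $5,630.65 − $765.77 = $4,864.88
City income tax: $4,864.88 × 0.02 = $97.30
OASDI: $5,630.65 × 0.0475 = $267.46
State unemployment insurance (employee share): $5,630.65 × 0.01 = $56.31
Total deductions = $281.53 + $484.24 + $97.30 + $267.46 + $56.31 = $1,186.84
Net pay = $5,630.65 − $1,186.84 = $4,443.81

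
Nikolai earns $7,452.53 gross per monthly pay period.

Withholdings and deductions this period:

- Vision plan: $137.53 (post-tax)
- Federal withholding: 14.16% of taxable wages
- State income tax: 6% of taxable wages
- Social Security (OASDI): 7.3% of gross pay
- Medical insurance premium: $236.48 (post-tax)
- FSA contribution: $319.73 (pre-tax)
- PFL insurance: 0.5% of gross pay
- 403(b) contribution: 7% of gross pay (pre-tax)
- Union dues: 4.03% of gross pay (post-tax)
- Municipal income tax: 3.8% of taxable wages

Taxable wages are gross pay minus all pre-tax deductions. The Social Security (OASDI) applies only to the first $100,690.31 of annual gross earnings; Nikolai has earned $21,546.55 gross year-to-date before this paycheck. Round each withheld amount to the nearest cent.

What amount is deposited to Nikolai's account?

$3,771.46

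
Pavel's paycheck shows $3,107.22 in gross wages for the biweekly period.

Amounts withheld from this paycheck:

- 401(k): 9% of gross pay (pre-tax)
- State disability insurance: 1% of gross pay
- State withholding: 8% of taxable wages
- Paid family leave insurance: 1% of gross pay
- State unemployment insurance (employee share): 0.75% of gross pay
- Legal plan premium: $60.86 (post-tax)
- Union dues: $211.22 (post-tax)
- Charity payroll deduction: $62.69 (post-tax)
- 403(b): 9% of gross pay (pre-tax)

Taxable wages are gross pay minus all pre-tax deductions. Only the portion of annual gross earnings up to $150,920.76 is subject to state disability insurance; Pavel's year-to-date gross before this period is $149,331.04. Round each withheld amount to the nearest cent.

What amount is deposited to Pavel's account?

$1,939.05

403(b): $3,107.22 × 0.09 = $279.65
401(k): $3,107.22 × 0.09 = $279.65
Pre-tax total = $279.65 + $279.65 = $559.30
Taxable wages = $3,107.22 − $559.30 = $2,547.92
State withholding: $2,547.92 × 0.08 = $203.83
State disability insurance: only $150,920.76 − $149,331.04 = $1,589.72 of this check is subject → $1,589.72 × 0.01 = $15.90
State unemployment insurance (employee share): $3,107.22 × 0.0075 = $23.30
Paid family leave insurance: $3,107.22 × 0.01 = $31.07
Legal plan premium: $60.86
Charity payroll deduction: $62.69
Union dues: $211.22
Total deductions = $279.65 + $279.65 + $203.83 + $15.90 + $23.30 + $31.07 + $60.86 + $62.69 + $211.22 = $1,168.17
Net pay = $3,107.22 − $1,168.17 = $1,939.05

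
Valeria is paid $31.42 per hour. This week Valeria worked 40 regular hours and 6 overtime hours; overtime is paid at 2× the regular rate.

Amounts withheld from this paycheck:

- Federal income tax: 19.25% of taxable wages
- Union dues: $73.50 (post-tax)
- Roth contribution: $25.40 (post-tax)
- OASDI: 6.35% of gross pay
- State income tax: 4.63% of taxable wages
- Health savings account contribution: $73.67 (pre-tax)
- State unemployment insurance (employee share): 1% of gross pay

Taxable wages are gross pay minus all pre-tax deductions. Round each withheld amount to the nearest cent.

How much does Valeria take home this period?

$968.61

Regular pay: 40 × $31.42 = $1,256.80
Overtime pay: 6 × $31.42 × 2 = $377.04
Gross pay = $1,256.80 + $377.04 = $1,633.84
Health savings account contribution: $73.67
Taxable wages = $1,633.84 − $73.67 = $1,560.17
State income tax: $1,560.17 × 0.0463 = $72.24
Federal income tax: $1,560.17 × 0.1925 = $300.33
OASDI: $1,633.84 × 0.0635 = $103.75
State unemployment insurance (employee share): $1,633.84 × 0.01 = $16.34
Roth contribution: $25.40
Union dues: $73.50
Total deductions = $73.67 + $72.24 + $300.33 + $103.75 + $16.34 + $25.40 + $73.50 = $665.23
Net pay = $1,633.84 − $665.23 = $968.61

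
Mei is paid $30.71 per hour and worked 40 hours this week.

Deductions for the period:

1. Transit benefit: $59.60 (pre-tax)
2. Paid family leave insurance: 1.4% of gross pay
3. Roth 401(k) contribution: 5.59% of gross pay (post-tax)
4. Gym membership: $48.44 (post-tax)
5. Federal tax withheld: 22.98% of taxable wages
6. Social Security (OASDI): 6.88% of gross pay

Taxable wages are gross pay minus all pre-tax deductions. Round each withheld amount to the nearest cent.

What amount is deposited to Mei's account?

Gross pay: 40 × $30.71 = $1228.40
Transit benefit: $59.60
Taxable wages = $1228.40 − $59.60 = $1168.80
Federal tax withheld: $1168.80 × 0.2298 = $268.59
Social Security (OASDI): $1228.40 × 0.0688 = $84.51
Paid family leave insurance: $1228.40 × 0.014 = $17.20
Gym membership: $48.44
Roth 401(k) contribution: $1228.40 × 0.0559 = $68.67
Total deductions = $59.60 + $268.59 + $84.51 + $17.20 + $48.44 + $68.67 = $547.01
Net pay = $1228.40 − $547.01 = $681.39

$681.39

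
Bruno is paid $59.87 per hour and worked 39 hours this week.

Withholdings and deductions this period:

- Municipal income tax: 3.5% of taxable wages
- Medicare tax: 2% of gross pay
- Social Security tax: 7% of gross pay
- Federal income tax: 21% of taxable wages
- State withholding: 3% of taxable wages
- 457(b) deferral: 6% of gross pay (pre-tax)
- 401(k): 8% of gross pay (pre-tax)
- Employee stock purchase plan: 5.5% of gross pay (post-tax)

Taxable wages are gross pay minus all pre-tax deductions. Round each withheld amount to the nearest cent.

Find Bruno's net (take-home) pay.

Gross pay: 39 × $59.87 = $2334.93
457(b) deferral: $2334.93 × 0.06 = $140.10
401(k): $2334.93 × 0.08 = $186.79
Pre-tax total = $140.10 + $186.79 = $326.89
Taxable wages = $2334.93 − $326.89 = $2008.04
State withholding: $2008.04 × 0.03 = $60.24
Municipal income tax: $2008.04 × 0.035 = $70.28
Federal income tax: $2008.04 × 0.21 = $421.69
Social Security tax: $2334.93 × 0.07 = $163.45
Medicare tax: $2334.93 × 0.02 = $46.70
Employee stock purchase plan: $2334.93 × 0.055 = $128.42
Total deductions = $140.10 + $186.79 + $60.24 + $70.28 + $421.69 + $163.45 + $46.70 + $128.42 = $1217.67
Net pay = $2334.93 − $1217.67 = $1117.26

$1117.26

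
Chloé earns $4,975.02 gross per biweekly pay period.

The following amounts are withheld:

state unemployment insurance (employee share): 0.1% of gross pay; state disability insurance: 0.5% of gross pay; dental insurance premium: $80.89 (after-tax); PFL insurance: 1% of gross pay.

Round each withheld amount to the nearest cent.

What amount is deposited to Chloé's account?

$4,814.52

State disability insurance: $4,975.02 × 0.005 = $24.88
State unemployment insurance (employee share): $4,975.02 × 0.001 = $4.98
PFL insurance: $4,975.02 × 0.01 = $49.75
Dental insurance premium: $80.89
Total deductions = $24.88 + $4.98 + $49.75 + $80.89 = $160.50
Net pay = $4,975.02 − $160.50 = $4,814.52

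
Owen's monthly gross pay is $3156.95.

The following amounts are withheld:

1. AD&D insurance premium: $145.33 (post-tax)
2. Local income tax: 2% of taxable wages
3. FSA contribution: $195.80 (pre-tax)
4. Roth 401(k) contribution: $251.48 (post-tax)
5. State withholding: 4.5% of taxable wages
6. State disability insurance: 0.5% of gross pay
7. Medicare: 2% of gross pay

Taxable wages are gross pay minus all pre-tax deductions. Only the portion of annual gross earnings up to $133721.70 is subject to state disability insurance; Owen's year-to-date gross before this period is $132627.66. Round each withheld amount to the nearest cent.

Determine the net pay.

$2303.26

FSA contribution: $195.80
Taxable wages = $3156.95 − $195.80 = $2961.15
Local income tax: $2961.15 × 0.02 = $59.22
State withholding: $2961.15 × 0.045 = $133.25
Medicare: $3156.95 × 0.02 = $63.14
State disability insurance: only $133721.70 − $132627.66 = $1094.04 of this check is subject → $1094.04 × 0.005 = $5.47
Roth 401(k) contribution: $251.48
AD&D insurance premium: $145.33
Total deductions = $195.80 + $59.22 + $133.25 + $63.14 + $5.47 + $251.48 + $145.33 = $853.69
Net pay = $3156.95 − $853.69 = $2303.26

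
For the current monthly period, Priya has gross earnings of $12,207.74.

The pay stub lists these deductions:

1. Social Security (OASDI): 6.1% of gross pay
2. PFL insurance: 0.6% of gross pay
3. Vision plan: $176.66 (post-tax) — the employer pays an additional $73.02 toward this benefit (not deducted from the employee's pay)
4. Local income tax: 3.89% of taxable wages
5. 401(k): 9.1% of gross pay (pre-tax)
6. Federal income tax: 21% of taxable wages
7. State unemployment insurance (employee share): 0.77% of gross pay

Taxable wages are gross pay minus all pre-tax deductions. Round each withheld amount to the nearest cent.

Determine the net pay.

401(k): $12,207.74 × 0.091 = $1,110.90
Taxable wages = $12,207.74 − $1,110.90 = $11,096.84
Federal income tax: $11,096.84 × 0.21 = $2,330.34
Local income tax: $11,096.84 × 0.0389 = $431.67
PFL insurance: $12,207.74 × 0.006 = $73.25
State unemployment insurance (employee share): $12,207.74 × 0.0077 = $94.00
Social Security (OASDI): $12,207.74 × 0.061 = $744.67
Vision plan: $176.66
(Employer's $73.02 toward vision plan is not withheld from the employee.)
Total deductions = $1,110.90 + $2,330.34 + $431.67 + $73.25 + $94.00 + $744.67 + $176.66 = $4,961.49
Net pay = $12,207.74 − $4,961.49 = $7,246.25

$7,246.25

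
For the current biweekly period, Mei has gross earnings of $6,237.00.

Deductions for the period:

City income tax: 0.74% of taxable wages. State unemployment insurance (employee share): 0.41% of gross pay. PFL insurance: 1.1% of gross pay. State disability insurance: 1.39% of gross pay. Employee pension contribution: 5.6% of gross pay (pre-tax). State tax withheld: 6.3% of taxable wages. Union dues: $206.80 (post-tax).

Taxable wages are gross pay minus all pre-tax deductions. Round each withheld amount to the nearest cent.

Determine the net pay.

$5,085.56

Employee pension contribution: $6,237.00 × 0.056 = $349.27
Taxable wages = $6,237.00 − $349.27 = $5,887.73
City income tax: $5,887.73 × 0.0074 = $43.57
State tax withheld: $5,887.73 × 0.063 = $370.93
PFL insurance: $6,237.00 × 0.011 = $68.61
State disability insurance: $6,237.00 × 0.0139 = $86.69
State unemployment insurance (employee share): $6,237.00 × 0.0041 = $25.57
Union dues: $206.80
Total deductions = $349.27 + $43.57 + $370.93 + $68.61 + $86.69 + $25.57 + $206.80 = $1,151.44
Net pay = $6,237.00 − $1,151.44 = $5,085.56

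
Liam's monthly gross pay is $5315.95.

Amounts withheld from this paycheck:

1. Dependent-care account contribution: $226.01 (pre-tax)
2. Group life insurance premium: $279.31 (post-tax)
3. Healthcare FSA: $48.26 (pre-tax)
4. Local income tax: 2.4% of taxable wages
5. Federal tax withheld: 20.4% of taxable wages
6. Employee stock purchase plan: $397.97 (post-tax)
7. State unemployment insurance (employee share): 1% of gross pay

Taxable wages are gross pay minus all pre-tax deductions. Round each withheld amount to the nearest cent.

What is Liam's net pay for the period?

$3161.74

Dependent-care account contribution: $226.01
Healthcare FSA: $48.26
Pre-tax total = $226.01 + $48.26 = $274.27
Taxable wages = $5315.95 − $274.27 = $5041.68
Federal tax withheld: $5041.68 × 0.204 = $1028.50
Local income tax: $5041.68 × 0.024 = $121.00
State unemployment insurance (employee share): $5315.95 × 0.01 = $53.16
Group life insurance premium: $279.31
Employee stock purchase plan: $397.97
Total deductions = $226.01 + $48.26 + $1028.50 + $121.00 + $53.16 + $279.31 + $397.97 = $2154.21
Net pay = $5315.95 − $2154.21 = $3161.74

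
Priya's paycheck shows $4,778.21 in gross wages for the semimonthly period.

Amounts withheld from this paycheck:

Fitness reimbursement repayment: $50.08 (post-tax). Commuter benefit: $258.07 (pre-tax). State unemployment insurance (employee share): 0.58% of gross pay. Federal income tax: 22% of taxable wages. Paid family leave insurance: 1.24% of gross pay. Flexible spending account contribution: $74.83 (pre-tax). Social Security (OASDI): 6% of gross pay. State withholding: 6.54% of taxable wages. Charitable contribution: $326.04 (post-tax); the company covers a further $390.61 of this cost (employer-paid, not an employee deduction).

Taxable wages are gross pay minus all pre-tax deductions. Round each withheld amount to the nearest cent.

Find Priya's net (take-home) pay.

Commuter benefit: $258.07
Flexible spending account contribution: $74.83
Pre-tax total = $258.07 + $74.83 = $332.90
Taxable wages = $4,778.21 − $332.90 = $4,445.31
Federal income tax: $4,445.31 × 0.22 = $977.97
State withholding: $4,445.31 × 0.0654 = $290.72
Social Security (OASDI): $4,778.21 × 0.06 = $286.69
Paid family leave insurance: $4,778.21 × 0.0124 = $59.25
State unemployment insurance (employee share): $4,778.21 × 0.0058 = $27.71
Fitness reimbursement repayment: $50.08
Charitable contribution: $326.04
(Employer's $390.61 toward charitable contribution is not withheld from the employee.)
Total deductions = $258.07 + $74.83 + $977.97 + $290.72 + $286.69 + $59.25 + $27.71 + $50.08 + $326.04 = $2,351.36
Net pay = $4,778.21 − $2,351.36 = $2,426.85

$2,426.85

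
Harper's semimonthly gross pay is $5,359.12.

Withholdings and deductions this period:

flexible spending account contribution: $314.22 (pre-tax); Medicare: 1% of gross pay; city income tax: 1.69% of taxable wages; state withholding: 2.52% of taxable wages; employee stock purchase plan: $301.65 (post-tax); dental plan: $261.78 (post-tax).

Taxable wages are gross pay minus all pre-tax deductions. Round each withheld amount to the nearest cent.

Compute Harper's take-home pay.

Flexible spending account contribution: $314.22
Taxable wages = $5,359.12 − $314.22 = $5,044.90
State withholding: $5,044.90 × 0.0252 = $127.13
City income tax: $5,044.90 × 0.0169 = $85.26
Medicare: $5,359.12 × 0.01 = $53.59
Dental plan: $261.78
Employee stock purchase plan: $301.65
Total deductions = $314.22 + $127.13 + $85.26 + $53.59 + $261.78 + $301.65 = $1,143.63
Net pay = $5,359.12 − $1,143.63 = $4,215.49

$4,215.49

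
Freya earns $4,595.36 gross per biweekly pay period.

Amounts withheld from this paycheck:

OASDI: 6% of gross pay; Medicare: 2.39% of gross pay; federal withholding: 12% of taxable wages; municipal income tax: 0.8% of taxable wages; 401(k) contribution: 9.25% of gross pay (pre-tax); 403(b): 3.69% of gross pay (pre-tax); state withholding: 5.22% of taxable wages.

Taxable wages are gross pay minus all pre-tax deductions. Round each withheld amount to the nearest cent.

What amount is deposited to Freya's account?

$2,894.23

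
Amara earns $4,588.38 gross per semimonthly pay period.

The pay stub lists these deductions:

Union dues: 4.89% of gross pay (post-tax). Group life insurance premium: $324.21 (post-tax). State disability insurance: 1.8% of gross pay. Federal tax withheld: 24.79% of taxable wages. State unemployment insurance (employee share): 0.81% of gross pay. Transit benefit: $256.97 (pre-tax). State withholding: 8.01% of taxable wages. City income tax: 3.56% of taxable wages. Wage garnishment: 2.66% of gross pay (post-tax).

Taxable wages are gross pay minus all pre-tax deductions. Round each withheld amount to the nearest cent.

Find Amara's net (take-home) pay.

Transit benefit: $256.97
Taxable wages = $4,588.38 − $256.97 = $4,331.41
State withholding: $4,331.41 × 0.0801 = $346.95
City income tax: $4,331.41 × 0.0356 = $154.20
Federal tax withheld: $4,331.41 × 0.2479 = $1,073.76
State disability insurance: $4,588.38 × 0.018 = $82.59
State unemployment insurance (employee share): $4,588.38 × 0.0081 = $37.17
Group life insurance premium: $324.21
Union dues: $4,588.38 × 0.0489 = $224.37
Wage garnishment: $4,588.38 × 0.0266 = $122.05
Total deductions = $256.97 + $346.95 + $154.20 + $1,073.76 + $82.59 + $37.17 + $324.21 + $224.37 + $122.05 = $2,622.27
Net pay = $4,588.38 − $2,622.27 = $1,966.11

$1,966.11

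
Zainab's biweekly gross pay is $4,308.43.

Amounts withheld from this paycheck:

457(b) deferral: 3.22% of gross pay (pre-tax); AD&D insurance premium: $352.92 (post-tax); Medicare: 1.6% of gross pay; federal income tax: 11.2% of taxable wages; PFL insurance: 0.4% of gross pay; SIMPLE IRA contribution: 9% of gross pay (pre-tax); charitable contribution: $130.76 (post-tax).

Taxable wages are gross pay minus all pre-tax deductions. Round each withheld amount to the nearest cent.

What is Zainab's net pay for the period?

$2,788.52

457(b) deferral: $4,308.43 × 0.0322 = $138.73
SIMPLE IRA contribution: $4,308.43 × 0.09 = $387.76
Pre-tax total = $138.73 + $387.76 = $526.49
Taxable wages = $4,308.43 − $526.49 = $3,781.94
Federal income tax: $3,781.94 × 0.112 = $423.58
PFL insurance: $4,308.43 × 0.004 = $17.23
Medicare: $4,308.43 × 0.016 = $68.93
AD&D insurance premium: $352.92
Charitable contribution: $130.76
Total deductions = $138.73 + $387.76 + $423.58 + $17.23 + $68.93 + $352.92 + $130.76 = $1,519.91
Net pay = $4,308.43 − $1,519.91 = $2,788.52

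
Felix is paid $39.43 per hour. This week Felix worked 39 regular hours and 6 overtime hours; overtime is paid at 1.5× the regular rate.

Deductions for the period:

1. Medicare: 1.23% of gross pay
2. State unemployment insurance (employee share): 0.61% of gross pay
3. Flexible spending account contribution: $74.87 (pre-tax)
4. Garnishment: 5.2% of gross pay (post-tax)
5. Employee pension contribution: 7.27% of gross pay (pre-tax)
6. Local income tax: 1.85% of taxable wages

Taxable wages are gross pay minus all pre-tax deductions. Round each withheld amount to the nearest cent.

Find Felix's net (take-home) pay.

Regular pay: 39 × $39.43 = $1,537.77
Overtime pay: 6 × $39.43 × 1.5 = $354.87
Gross pay = $1,537.77 + $354.87 = $1,892.64
Flexible spending account contribution: $74.87
Employee pension contribution: $1,892.64 × 0.0727 = $137.59
Pre-tax total = $74.87 + $137.59 = $212.46
Taxable wages = $1,892.64 − $212.46 = $1,680.18
Local income tax: $1,680.18 × 0.0185 = $31.08
State unemployment insurance (employee share): $1,892.64 × 0.0061 = $11.55
Medicare: $1,892.64 × 0.0123 = $23.28
Garnishment: $1,892.64 × 0.052 = $98.42
Total deductions = $74.87 + $137.59 + $31.08 + $11.55 + $23.28 + $98.42 = $376.79
Net pay = $1,892.64 − $376.79 = $1,515.85

$1,515.85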